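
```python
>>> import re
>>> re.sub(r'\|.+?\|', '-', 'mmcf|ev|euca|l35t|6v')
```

'mmcf-euca-6v'

Lazy quantifiers expand one character at a time until the remainder of the pattern can match.
Matches: at [4:8] → '|ev|'; at [12:18] → '|l35t|'.
`sub` substitutes '-' at each match site.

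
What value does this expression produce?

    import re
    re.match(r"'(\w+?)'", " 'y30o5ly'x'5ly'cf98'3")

`re.match` only tries the pattern at the start of the string.
Here position 0 doesn't satisfy it, so the call returns None.

None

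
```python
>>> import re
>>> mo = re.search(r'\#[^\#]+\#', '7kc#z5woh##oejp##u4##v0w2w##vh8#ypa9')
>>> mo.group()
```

'#z5woh#'

`re.search` scans for the first position where the pattern succeeds.
The match spans [3:10] → '#z5woh#'.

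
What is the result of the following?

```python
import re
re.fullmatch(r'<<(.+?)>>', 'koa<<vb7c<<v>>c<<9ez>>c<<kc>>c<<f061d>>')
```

`fullmatch` succeeds only if the pattern covers the string from start to end.
Here the string isn't matched end-to-end, so the call returns None.

None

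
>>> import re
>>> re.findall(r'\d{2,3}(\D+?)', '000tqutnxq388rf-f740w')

Pattern: 2 to 3 of a digit; then one or more of a non-digit (lazy) (captured).
The `?` after the quantifier makes it lazy — it takes as little as possible before letting the rest of the pattern try.
Walking the string: at [0:4] match '000t', group 1 = 't'; at [10:14] match '388r', group 1 = 'r'; at [17:21] match '740w', group 1 = 'w'.
One capturing group, so `findall` returns just the captured substring from each match — 3 in all.

['t', 'r', 'w']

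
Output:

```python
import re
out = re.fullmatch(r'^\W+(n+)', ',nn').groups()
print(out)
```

('nn',)

The pattern matches anchored at the start of the string; then one or more of a non-word character; then one or more of a literal 'n' (captured).
`re.fullmatch` requires the pattern to consume the entire string.
The match spans [0:3] → ',nn'.
Captured: group 1 = 'nn'.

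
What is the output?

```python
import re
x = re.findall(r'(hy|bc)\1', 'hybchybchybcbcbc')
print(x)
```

['bc']

`\1` has to match the exact text group 1 already captured.
Walking the string: at [10:14] match 'bcbc', group 1 = 'bc'.
With a single group, `findall` returns only what that group captured — 1 item.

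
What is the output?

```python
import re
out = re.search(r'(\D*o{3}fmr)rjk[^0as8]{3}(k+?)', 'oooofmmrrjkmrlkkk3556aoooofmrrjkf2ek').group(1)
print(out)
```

The match spans [21:36] → 'aoooofmrrjkf2ek'.
Captured: group 1 = 'aoooofmr', group 2 = 'k'.

aoooofmr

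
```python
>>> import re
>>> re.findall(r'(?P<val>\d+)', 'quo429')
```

['429']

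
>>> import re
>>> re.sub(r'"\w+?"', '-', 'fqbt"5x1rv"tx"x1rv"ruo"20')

Matches: at [4:11] → '"5x1rv"'; at [13:19] → '"x1rv"'.
Every occurrence is swapped for '-'.

'fqbt-tx-ruo"20'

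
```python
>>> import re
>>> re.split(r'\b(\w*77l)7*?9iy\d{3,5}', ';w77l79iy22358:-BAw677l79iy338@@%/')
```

[';', 'w77l', ':-', 'BAw677l', '@@%/']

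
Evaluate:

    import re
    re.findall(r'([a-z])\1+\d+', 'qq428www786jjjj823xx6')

`\1` has to match the exact text group 1 already captured.
Because there's exactly one group, `findall` drops the full match and keeps group 1 from each hit.

['q', 'w', 'j', 'x']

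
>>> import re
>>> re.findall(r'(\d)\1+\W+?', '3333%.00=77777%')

`\1` is not a pattern — it's the concrete string captured by group 1, re-applied verbatim.
With a single group, `findall` returns only what that group captured — 3 items.

['3', '0', '7']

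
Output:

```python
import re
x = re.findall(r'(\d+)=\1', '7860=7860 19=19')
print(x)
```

After group 1 captures some text, `\1` only succeeds where that same text appears again.
Walking the string: at [0:9] match '7860=7860', group 1 = '7860'; at [10:15] match '19=19', group 1 = '19'.
One capturing group, so `findall` returns just the captured substring from each match — 2 in all.

['7860', '19']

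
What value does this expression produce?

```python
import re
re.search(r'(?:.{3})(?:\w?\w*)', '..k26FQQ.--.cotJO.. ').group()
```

'..k26FQQ'

The match spans [0:8] → '..k26FQQ'.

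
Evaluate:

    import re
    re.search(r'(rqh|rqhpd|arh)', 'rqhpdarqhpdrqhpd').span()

`|` is ordered: at each position the engine commits to the first alternative that works.
The match spans [0:3] → 'rqh'.

(0, 3)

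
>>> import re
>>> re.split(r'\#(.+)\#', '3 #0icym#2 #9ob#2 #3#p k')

['3 ', '0icym#2 #9ob#2 #3', 'p k']

Matches to split on: at [2:21] → '#0icym#2 #9ob#2 #3#'.
`re.split` interleaves the captured-group text with the surrounding fragments.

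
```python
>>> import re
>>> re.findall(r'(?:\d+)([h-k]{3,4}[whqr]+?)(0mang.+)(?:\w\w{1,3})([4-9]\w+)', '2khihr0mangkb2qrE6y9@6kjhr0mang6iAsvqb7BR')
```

With 3 capturing groups, `findall` returns a 3-tuple per match.

[('khihr', '0mangkb2qrE6y9@6kjhr0mang6iAsv', '7BR')]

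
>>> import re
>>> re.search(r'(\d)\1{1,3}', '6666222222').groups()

The backreference `\1` re-matches whatever the first group consumed, character for character.
`search` walks the string left to right and returns the first match it finds.
The match spans [0:4] → '6666'.
Captured: group 1 = '6'.

('6',)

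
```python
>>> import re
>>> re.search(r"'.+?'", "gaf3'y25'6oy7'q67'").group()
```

"'y25'"

With the lazy modifier that quantifier settles for the fewest repetitions that let the rest of the pattern succeed (the atoms after it are unaffected and can still be greedy).
`re.search` scans for the first position where the pattern succeeds.
The match spans [4:9] → "'y25'".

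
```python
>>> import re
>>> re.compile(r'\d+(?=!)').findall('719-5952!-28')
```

['5952']

Because the assertion is zero-width, the text it checks is not consumed and won't appear in the result.
Scanning left to right: at [4:8] → '5952'.
No capturing groups, so `findall` returns the 1 full match string.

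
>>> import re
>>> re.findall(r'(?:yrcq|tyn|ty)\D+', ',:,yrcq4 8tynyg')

Scanning left to right: at [10:15] → 'tynyg'.
`findall` yields the raw match text (1 of them) because the pattern has no groups.

['tynyg']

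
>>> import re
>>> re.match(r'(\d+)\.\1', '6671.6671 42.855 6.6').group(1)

'6671'

The match spans [0:9] → '6671.6671'.
Captured: group 1 = '6671'.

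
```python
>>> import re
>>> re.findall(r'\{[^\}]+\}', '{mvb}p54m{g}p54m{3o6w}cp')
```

['{mvb}', '{g}', '{3o6w}']

Matches: at [0:5] → '{mvb}'; at [9:12] → '{g}'; at [16:22] → '{3o6w}'.
`findall` yields the raw match text (3 of them) because the pattern has no groups.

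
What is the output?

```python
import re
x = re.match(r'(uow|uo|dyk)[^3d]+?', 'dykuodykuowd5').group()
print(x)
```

`match` is anchored at position 0; if the pattern doesn't fit there, it returns None.
The match spans [0:4] → 'dyku'.
Captured: group 1 = 'dyk'.

dyku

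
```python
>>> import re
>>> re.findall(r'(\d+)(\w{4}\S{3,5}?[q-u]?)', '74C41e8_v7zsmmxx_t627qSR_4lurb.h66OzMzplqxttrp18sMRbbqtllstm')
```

[('74', 'C41e8_v'), ('7', 'zsmmxx_t'), ('627', 'qSR_4lur'), ('66', 'OzMzplq'), ('18', 'sMRbbqt')]

With the lazy modifier that quantifier settles for the fewest repetitions that let the rest of the pattern succeed (the atoms after it are unaffected and can still be greedy).
Multiple groups make `findall` return tuples — one 2-tuple for each match.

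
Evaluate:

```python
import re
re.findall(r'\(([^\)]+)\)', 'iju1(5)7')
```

With a single group, `findall` returns only what that group captured — 1 item.

['5']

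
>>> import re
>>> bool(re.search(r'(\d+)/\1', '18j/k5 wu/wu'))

False

`\1` has to match the exact text group 1 already captured.
`re.search` scans for the first position where the pattern succeeds.
Here nothing in the string fits, so the call returns None, and `bool(None)` is False.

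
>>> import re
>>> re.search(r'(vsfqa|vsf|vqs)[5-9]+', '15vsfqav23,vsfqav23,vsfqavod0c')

Here nothing in the string fits, so the call returns None.

None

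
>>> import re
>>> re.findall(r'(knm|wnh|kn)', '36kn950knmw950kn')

['kn', 'knm', 'kn']

Alternation isn't longest-match — the leftmost alternative that fits at this position is chosen.
With a single group, `findall` returns only what that group captured — 3 items.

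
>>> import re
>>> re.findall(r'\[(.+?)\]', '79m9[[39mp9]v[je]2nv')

['[39mp9', 'je']

A non-greedy quantifier consumes as few characters as it can — just enough that the remainder of the pattern still matches from where it stops; whatever follows it matches normally.
`findall` collects group 1 from each match (2 total).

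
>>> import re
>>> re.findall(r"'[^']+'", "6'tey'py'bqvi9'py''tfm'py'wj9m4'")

`findall` yields the raw match text (4 of them) because the pattern has no groups.

["'tey'", "'bqvi9'", "'tfm'", "'wj9m4'"]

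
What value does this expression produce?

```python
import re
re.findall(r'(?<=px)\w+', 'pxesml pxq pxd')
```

Lookahead/lookbehind check context without consuming it, so the matched span excludes the asserted characters.
Scanning left to right: at [2:6] → 'esml'; at [9:10] → 'q'; at [13:14] → 'd'.
`findall` yields the raw match text (3 of them) because the pattern has no groups.

['esml', 'q', 'd']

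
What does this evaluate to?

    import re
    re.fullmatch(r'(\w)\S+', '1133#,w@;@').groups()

('1',)

Pattern: a word character (captured); then one or more of a non-whitespace character.
`re.fullmatch` requires the pattern to consume the entire string.
The match spans [0:10] → '1133#,w@;@'.
Captured: group 1 = '1'.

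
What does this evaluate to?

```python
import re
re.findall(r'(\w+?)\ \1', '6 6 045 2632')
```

['6']

The backreference `\1` re-matches whatever the first group consumed, character for character.
Scanning left to right: at [0:3] match '6 6', group 1 = '6'.
Because there's exactly one group, `findall` drops the full match and keeps group 1 from the one hit.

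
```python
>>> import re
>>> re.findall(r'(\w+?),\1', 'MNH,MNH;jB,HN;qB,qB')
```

['MNH', 'qB']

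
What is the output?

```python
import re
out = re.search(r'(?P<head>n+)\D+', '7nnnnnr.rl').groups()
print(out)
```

The pattern matches one or more of a literal 'n' (captured as 'head'); then one or more of a non-digit.
`search` walks the string left to right and returns the first match it finds.
The match spans [1:10] → 'nnnnnr.rl'.
Captured: group 1 = 'nnnnn'.

('nnnnn',)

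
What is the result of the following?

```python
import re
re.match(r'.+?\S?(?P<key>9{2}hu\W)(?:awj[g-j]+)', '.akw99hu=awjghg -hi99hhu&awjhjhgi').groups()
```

The match spans [0:15] → '.akw99hu=awjghg'.
Captured: group 1 = '99hu='.

('99hu=',)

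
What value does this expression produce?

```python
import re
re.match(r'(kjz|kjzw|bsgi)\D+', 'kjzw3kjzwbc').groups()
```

('kjz',)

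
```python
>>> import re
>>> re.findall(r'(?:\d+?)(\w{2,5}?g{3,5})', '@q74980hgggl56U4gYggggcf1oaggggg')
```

With the lazy modifier that quantifier settles for the fewest repetitions that let the rest of the pattern succeed (the atoms after it are unaffected and can still be greedy).
Because there's exactly one group, `findall` drops the full match and keeps group 1 from each hit.

['4980hggg', '6U4gYgggg', 'oaggggg']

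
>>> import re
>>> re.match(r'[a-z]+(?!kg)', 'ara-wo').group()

'ara'

Because the assertion is negative and zero-width, positions next to the forbidden text are skipped.
`re.match` won't scan ahead — the pattern has to work from the very first character.
The match spans [0:3] → 'ara'.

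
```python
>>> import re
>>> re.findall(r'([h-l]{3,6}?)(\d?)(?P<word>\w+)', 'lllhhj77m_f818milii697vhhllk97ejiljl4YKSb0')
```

[('lll', '', 'hhj77m_f818milii697vhhllk97ejiljl4YKSb0')]

A non-greedy quantifier consumes as few characters as it can — just enough that the remainder of the pattern still matches from where it stops; whatever follows it matches normally.
`findall` packs the 3 group values into a tuple for every match.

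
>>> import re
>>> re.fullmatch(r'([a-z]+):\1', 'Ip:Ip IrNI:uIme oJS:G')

None

The backreference `\1` re-matches whatever the first group consumed, character for character.
`re.fullmatch` requires the pattern to consume the entire string.
Here the pattern can't cover the whole string, so the call returns None.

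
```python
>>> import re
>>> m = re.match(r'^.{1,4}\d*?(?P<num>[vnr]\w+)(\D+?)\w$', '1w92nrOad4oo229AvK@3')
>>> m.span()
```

This matches anchored at the start of the string; then 1 to 4 of any character, then zero or more of a digit (lazy); then one of [vnr], then one or more of a word character (captured as 'num'); then one or more of a non-digit (lazy) (captured); then a word character; then anchored at the end.
`re.match` only tries the pattern at the start of the string.
The match spans [0:20] → '1w92nrOad4oo229AvK@3'.
Captured: group 1 = 'nrOad4oo229AvK', group 2 = '@'.

(0, 20)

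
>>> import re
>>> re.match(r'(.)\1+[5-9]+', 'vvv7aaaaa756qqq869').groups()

('v',)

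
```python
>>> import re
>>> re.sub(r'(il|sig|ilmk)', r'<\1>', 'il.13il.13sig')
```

'<il>.13<il>.13<sig>'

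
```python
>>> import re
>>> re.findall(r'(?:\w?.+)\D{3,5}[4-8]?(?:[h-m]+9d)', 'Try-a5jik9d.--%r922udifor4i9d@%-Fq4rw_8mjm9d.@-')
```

This matches optionally a word character, then one or more of any character (non-capturing group); then 3 to 5 of a non-digit, then optionally a character in [4-8]; then one or more of a character in [h-m], then the literal '9d' (non-capturing group).
Walking the string: at [0:44] → 'Try-a5jik9d.--%r922udifor4i9d@%-Fq4rw_8mjm9d'.
With no groups in the pattern, `findall` gives back each whole match — 1 here.

['Try-a5jik9d.--%r922udifor4i9d@%-Fq4rw_8mjm9d']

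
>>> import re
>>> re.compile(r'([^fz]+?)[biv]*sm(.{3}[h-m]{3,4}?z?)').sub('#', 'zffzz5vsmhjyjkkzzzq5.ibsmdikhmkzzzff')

'zffzz#zz#zzff'

Each match is replaced by '#'.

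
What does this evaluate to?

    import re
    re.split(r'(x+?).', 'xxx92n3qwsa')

['', 'x', '', 'x', '2n3qwsa']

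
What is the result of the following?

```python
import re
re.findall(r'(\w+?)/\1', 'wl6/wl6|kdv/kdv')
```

['wl6', 'kdv']

A backreference is literal: `\1` must see the identical characters the first group matched.
Because there's exactly one group, `findall` drops the full match and keeps group 1 from each hit.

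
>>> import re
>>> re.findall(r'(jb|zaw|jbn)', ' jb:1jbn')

The regex engine tests alternatives in the order written; an earlier branch that matches wins even if a later one would match more.
One capturing group, so `findall` returns just the captured substring from each match — 2 in all.

['jb', 'jb']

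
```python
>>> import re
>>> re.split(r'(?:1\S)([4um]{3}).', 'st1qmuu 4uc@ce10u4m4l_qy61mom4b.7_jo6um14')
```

['st', 'muu', '4uc@ce', 'u4m', 'l_qy61mom4b.7_jo6um14']

`re.split` interleaves the captured-group text with the surrounding fragments.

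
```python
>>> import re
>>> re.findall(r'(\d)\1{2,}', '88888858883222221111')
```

The backreference `\1` re-matches whatever the first group consumed, character for character.
Scanning left to right: at [0:6] match '888888', group 1 = '8'; at [7:10] match '888', group 1 = '8'; at [11:16] match '22222', group 1 = '2'; at [16:20] match '1111', group 1 = '1'.
One capturing group, so `findall` returns just the captured substring from each match — 4 in all.

['8', '8', '2', '1']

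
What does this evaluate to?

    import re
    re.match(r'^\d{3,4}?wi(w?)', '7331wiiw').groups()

This matches anchored at the start of the string; then 3 to 4 of a digit (lazy), then the literal 'wi'; then optionally a literal 'w' (captured).
With `match`, the pattern is implicitly anchored at the beginning.
The match spans [0:6] → '7331wi'.
Captured: group 1 = ''.

('',)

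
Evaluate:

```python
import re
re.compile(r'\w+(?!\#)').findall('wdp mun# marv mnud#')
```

['wdp', 'mu', 'marv', 'mnu']

The negative lookaround is zero-width — it rules out positions where the adjacent text would match, without consuming anything.
Since nothing is captured, `findall` lists the 4 matched substrings directly.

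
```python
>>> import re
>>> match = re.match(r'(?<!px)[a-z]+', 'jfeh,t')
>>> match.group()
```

'jfeh'

`re.match` only tries the pattern at the start of the string.
The match spans [0:4] → 'jfeh'.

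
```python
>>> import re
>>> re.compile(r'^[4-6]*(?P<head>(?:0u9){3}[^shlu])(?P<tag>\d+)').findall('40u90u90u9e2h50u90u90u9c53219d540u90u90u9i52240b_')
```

[('0u90u90u9e', '2')]

The pattern matches anchored at the start of the string; then zero or more of a character in [4-6]; then the literal '0u9' repeated 3 times, then any character except [shlu] (captured as 'head'); then one or more of a digit (captured as 'tag').
Scanning left to right: at [0:12] match '40u90u90u9e2', groups = ('0u90u90u9e', '2').
`findall` packs the 2 group values into a tuple for every match.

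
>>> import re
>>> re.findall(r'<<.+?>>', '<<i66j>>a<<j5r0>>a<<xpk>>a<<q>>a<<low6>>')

`findall` yields the raw match text (5 of them) because the pattern has no groups.

['<<i66j>>', '<<j5r0>>', '<<xpk>>', '<<q>>', '<<low6>>']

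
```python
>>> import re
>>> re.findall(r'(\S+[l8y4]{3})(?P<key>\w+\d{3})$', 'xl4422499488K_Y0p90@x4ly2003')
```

[('xl4422499488K_Y0p90@x4ly', '2003')]

With 2 capturing groups, `findall` returns a 2-tuple per match.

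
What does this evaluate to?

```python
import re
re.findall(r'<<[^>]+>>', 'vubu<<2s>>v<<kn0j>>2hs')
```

Matches: at [4:10] → '<<2s>>'; at [11:19] → '<<kn0j>>'.
`findall` yields the raw match text (2 of them) because the pattern has no groups.

['<<2s>>', '<<kn0j>>']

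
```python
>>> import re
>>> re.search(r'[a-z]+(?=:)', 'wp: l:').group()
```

The `(?=…)`/`(?<=…)` assertion just peeks at neighbouring text; it doesn't advance the match position.
The match spans [0:2] → 'wp'.

'wp'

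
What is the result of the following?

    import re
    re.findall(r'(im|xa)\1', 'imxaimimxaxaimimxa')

['im', 'xa', 'im']

`\1` is not a pattern — it's the concrete string captured by group 1, re-applied verbatim.
Matches: at [4:8] match 'imim', group 1 = 'im'; at [8:12] match 'xaxa', group 1 = 'xa'; at [12:16] match 'imim', group 1 = 'im'.
With a single group, `findall` returns only what that group captured — 3 items.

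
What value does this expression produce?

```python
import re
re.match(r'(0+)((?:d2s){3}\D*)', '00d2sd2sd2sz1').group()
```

Pattern: one or more of a literal '0' (captured); then the literal 'd2s' repeated 3 times, then zero or more of a non-digit (captured).
With `match`, the pattern is implicitly anchored at the beginning.
The match spans [0:12] → '00d2sd2sd2sz'.
Captured: group 1 = '00', group 2 = 'd2sd2sd2sz'.

'00d2sd2sd2sz'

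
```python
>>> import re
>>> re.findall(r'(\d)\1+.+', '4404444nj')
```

['4']

`\1` has to match the exact text group 1 already captured.
One capturing group, so `findall` returns just the captured substring from the one match — 1 in all.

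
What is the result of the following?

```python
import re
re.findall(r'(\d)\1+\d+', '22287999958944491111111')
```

`\1` is not a pattern — it's the concrete string captured by group 1, re-applied verbatim.
With a single group, `findall` returns only what that group captured — 1 item.

['2']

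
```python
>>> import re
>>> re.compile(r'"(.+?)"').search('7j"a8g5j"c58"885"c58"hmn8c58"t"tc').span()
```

(2, 9)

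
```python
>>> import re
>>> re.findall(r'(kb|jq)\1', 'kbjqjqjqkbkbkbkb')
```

['jq', 'kb', 'kb']

The backreference `\1` re-matches whatever the first group consumed, character for character.
Scanning left to right: at [2:6] match 'jqjq', group 1 = 'jq'; at [8:12] match 'kbkb', group 1 = 'kb'; at [12:16] match 'kbkb', group 1 = 'kb'.
One capturing group, so `findall` returns just the captured substring from each match — 3 in all.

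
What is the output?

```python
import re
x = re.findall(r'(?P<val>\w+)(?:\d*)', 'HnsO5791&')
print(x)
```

['HnsO5791']

This matches one or more of a word character (captured as 'val'); then zero or more of a digit (non-capturing group).
Walking the string: at [0:8] match 'HnsO5791', group 1 = 'HnsO5791'.
`findall` collects group 1 from the one match (1 total).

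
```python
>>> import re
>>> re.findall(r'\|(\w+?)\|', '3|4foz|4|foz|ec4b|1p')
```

['4foz', 'foz']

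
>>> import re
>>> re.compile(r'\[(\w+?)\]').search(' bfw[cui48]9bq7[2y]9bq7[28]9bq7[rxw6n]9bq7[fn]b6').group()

'[cui48]'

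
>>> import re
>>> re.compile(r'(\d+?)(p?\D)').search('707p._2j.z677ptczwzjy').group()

The pattern matches one or more of a digit (lazy) (captured); then optionally the literal 'p', then a non-digit (captured).
`re.search` scans for the first position where the pattern succeeds.
The match spans [0:5] → '707p.'.
Captured: group 1 = '707', group 2 = 'p.'.

'707p.'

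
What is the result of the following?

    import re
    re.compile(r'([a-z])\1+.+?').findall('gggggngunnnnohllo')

['g', 'n', 'l']

The backreference `\1` re-matches whatever the first group consumed, character for character.
Matches: at [0:6] match 'gggggn', group 1 = 'g'; at [8:13] match 'nnnno', group 1 = 'n'; at [14:17] match 'llo', group 1 = 'l'.
Because there's exactly one group, `findall` drops the full match and keeps group 1 from each hit.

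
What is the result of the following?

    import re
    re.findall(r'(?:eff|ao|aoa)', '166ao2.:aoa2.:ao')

The regex engine tests alternatives in the order written; an earlier branch that matches wins even if a later one would match more.
Walking the string: at [3:5] → 'ao'; at [8:10] → 'ao'; at [14:16] → 'ao'.
With no groups in the pattern, `findall` gives back each whole match — 3 here.

['ao', 'ao', 'ao']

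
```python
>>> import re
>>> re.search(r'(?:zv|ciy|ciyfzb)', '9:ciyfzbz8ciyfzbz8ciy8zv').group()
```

'ciy'

`|` is ordered: at each position the engine commits to the first alternative that works.
`re.search` scans for the first position where the pattern succeeds.
The match spans [2:5] → 'ciy'.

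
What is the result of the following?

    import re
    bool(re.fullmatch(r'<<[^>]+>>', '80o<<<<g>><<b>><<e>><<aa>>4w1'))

False

`re.fullmatch` requires the pattern to consume the entire string.
Here the string isn't matched end-to-end, so the call returns None, and `bool(None)` is False.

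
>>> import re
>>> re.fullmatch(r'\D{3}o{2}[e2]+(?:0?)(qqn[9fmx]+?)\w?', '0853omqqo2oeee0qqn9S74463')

None

`re.fullmatch` is like wrapping the pattern in `^…$` (in single-line mode).
Here the string isn't matched end-to-end, so the call returns None.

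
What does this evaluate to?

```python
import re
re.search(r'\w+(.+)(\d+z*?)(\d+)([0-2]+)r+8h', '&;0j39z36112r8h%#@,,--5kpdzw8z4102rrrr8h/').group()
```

'0j39z36112r8h%#@,,--5kpdzw8z4102rrrr8h'

This matches one or more of a word character; then one or more of any character (captured); then one or more of a digit, then zero or more of a literal 'z' (lazy) (captured); then one or more of a digit (captured); then one or more of a character in [0-2] (captured); then one or more of a literal 'r', then the literal '8h'.
The match spans [2:40] → '0j39z36112r8h%#@,,--5kpdzw8z4102rrrr8h'.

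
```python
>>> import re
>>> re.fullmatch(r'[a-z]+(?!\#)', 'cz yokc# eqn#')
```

None

`fullmatch` succeeds only if the pattern covers the string from start to end.
Here there's no way to consume every character, so the call returns None.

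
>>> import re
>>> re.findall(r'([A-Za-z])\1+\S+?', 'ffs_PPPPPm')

A backreference is literal: `\1` must see the identical characters the first group matched.
With a single group, `findall` returns only what that group captured — 2 items.

['f', 'P']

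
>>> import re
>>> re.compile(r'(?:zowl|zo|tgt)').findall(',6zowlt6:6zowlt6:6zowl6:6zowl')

['zowl', 'zowl', 'zowl', 'zowl']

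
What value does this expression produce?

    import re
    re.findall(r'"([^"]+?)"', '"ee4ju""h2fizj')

['ee4ju']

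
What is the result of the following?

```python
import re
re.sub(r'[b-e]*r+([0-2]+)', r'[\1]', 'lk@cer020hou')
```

'lk@[020]hou'

Pattern: zero or more of a character in [b-e], then one or more of the literal 'r'; then one or more of a character in [0-2] (captured).
Matches: at [3:9] → 'cer020'.
Each match is replaced using the text its own group 1 captured.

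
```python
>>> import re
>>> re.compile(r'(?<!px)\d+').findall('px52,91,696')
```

['2', '91', '696']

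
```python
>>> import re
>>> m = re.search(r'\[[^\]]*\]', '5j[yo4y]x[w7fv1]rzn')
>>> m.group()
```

'[yo4y]'

`re.search` tries every starting position until one works.
The match spans [2:8] → '[yo4y]'.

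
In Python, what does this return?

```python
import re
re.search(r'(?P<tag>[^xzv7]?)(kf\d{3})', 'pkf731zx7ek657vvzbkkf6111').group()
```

This matches optionally any character except [xzv7] (captured as 'tag'); then the literal 'kf', then exactly 3 of a digit (captured).
The match spans [0:6] → 'pkf731'.

'pkf731'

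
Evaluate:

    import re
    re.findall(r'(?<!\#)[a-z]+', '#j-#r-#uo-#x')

The negative lookaround is zero-width — it rules out positions where the adjacent text would match, without consuming anything.
Walking the string: at [8:9] → 'o'.
With no groups in the pattern, `findall` gives back each whole match — 1 here.

['o']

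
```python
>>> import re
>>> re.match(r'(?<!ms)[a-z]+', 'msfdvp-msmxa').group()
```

'msfdvp'

`re.match` only tries the pattern at the start of the string.
The match spans [0:6] → 'msfdvp'.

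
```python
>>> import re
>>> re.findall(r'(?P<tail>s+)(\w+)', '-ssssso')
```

[('sssss', 'o')]

The pattern matches one or more of a literal 's' (captured as 'tail'); then one or more of a word character (captured).
With 2 capturing groups, `findall` returns a 2-tuple per match.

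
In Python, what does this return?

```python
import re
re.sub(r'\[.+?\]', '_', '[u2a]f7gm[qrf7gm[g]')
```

'_f7gm_'

The `?` after the quantifier makes it lazy — it takes as little as possible before letting the rest of the pattern try.
Matches: at [0:5] → '[u2a]'; at [9:19] → '[qrf7gm[g]'.
`sub` substitutes '_' at each match site.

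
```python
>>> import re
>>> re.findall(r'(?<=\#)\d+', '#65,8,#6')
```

The lookaround is zero-width — it requires the adjacent text to match without consuming it, so the asserted text isn't part of the match.
`findall` yields the raw match text (2 of them) because the pattern has no groups.

['65', '6']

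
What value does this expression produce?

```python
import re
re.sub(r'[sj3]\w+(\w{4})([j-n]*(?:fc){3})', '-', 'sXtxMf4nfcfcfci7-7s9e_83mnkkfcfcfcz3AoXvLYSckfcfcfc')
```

'-i7-7-'

The pattern matches one of [sj3], then one or more of a word character; then exactly 4 of a word character (captured); then zero or more of a character in [j-n], then the literal 'fc' repeated 3 times (captured).
Matches: at [0:14] → 'sXtxMf4nfcfcfc'; at [18:51] → 's9e_83mnkkfcfcfcz3AoXvLYSckfcfcfc'.
`sub` substitutes '-' at each match site.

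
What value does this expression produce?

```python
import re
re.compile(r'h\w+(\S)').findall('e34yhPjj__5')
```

['5']

Pattern: a literal 'h', then one or more of a word character; then a non-whitespace character (captured).
Matches: at [4:11] match 'hPjj__5', group 1 = '5'.
Because there's exactly one group, `findall` drops the full match and keeps group 1 from the one hit.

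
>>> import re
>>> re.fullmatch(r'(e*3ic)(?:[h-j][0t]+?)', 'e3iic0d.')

The pattern matches zero or more of the literal 'e', then the literal '3ic' (captured); then a character in [h-j], then one or more of one of [0t] (lazy) (non-capturing group).
For `fullmatch`, every character of the input must be accounted for by the pattern.
Here there's no way to consume every character, so the call returns None.

None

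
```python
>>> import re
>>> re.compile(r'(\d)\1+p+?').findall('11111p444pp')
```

The backreference `\1` re-matches whatever the first group consumed, character for character.
Walking the string: at [0:6] match '11111p', group 1 = '1'; at [6:10] match '444p', group 1 = '4'.
`findall` collects group 1 from each match (2 total).

['1', '4']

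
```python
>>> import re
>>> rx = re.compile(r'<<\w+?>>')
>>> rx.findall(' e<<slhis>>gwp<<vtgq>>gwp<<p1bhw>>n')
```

['<<slhis>>', '<<vtgq>>', '<<p1bhw>>']

Since nothing is captured, `findall` lists the 3 matched substrings directly.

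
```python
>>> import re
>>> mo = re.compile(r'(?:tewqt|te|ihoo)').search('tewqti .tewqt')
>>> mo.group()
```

Alternation isn't longest-match — the leftmost alternative that fits at this position is chosen.
The match spans [0:5] → 'tewqt'.

'tewqt'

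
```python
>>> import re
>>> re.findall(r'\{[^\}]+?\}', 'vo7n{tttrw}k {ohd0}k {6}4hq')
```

['{tttrw}', '{ohd0}', '{6}']

Matches: at [4:11] → '{tttrw}'; at [13:19] → '{ohd0}'; at [21:24] → '{6}'.
`findall` yields the raw match text (3 of them) because the pattern has no groups.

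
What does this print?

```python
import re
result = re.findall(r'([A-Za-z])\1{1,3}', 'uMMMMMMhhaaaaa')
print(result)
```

['M', 'M', 'h', 'a']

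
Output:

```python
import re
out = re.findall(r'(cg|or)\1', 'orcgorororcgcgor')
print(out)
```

['or', 'cg']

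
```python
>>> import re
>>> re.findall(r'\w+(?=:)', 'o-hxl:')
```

Because the assertion is zero-width, the text it checks is not consumed and won't appear in the result.
Scanning left to right: at [2:5] → 'hxl'.
No capturing groups, so `findall` returns the 1 full match string.

['hxl']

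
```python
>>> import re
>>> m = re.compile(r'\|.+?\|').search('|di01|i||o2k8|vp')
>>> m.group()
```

'|di01|'

A `+?`/`*?`/`{m,n}?` starts at its minimum and grows only as far as needed for what follows to match.
`re.search` scans for the first position where the pattern succeeds.
The match spans [0:6] → '|di01|'.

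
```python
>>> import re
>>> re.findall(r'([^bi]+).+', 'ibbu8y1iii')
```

['u8y1']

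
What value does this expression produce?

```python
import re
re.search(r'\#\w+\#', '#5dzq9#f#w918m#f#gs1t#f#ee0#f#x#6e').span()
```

The match spans [0:7] → '#5dzq9#'.

(0, 7)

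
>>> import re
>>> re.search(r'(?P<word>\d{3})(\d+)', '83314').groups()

('833', '14')

The match spans [0:5] → '83314'.
Captured: group 1 = '833', group 2 = '14'.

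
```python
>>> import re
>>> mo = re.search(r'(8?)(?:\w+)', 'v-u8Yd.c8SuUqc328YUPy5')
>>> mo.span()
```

(0, 1)

The match spans [0:1] → 'v'.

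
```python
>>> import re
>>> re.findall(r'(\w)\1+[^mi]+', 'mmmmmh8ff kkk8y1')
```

['m']

After group 1 captures some text, `\1` only succeeds where that same text appears again.
Matches: at [0:16] match 'mmmmmh8ff kkk8y1', group 1 = 'm'.
One capturing group, so `findall` returns just the captured substring from the one match — 1 in all.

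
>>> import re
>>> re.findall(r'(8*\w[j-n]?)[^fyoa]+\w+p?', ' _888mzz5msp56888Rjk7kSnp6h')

With a single group, `findall` returns only what that group captured — 1 item.

['_']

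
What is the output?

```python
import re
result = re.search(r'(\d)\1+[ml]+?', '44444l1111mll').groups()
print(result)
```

('4',)

The match spans [0:6] → '44444l'.
Captured: group 1 = '4'.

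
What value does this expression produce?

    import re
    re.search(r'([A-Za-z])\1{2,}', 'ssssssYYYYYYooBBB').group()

`\1` is not a pattern — it's the concrete string captured by group 1, re-applied verbatim.
The match spans [0:6] → 'ssssss'.

'ssssss'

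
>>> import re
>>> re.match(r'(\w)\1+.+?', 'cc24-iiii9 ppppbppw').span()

After group 1 captures some text, `\1` only succeeds where that same text appears again.
`re.match` only tries the pattern at the start of the string.
The match spans [0:3] → 'cc2'.
Captured: group 1 = 'c'.

(0, 3)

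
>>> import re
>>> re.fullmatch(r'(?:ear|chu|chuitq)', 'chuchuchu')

None

For `fullmatch`, every character of the input must be accounted for by the pattern.
Here the pattern can't cover the whole string, so the call returns None.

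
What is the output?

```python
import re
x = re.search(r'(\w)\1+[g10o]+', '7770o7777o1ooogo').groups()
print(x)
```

('7',)

A backreference is literal: `\1` must see the identical characters the first group matched.
`re.search` scans for the first position where the pattern succeeds.
The match spans [0:5] → '7770o'.
Captured: group 1 = '7'.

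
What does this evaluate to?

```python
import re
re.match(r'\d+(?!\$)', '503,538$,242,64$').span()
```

(0, 3)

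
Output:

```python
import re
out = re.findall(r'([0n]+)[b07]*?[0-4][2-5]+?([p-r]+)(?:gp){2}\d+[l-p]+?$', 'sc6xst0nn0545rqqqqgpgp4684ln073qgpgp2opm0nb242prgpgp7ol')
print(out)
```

[('0n', 'pr')]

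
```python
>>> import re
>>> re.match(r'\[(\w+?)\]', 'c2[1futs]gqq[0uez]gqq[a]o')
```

None

`re.match` won't scan ahead — the pattern has to work from the very first character.
Here the pattern fails at index 0, so the call returns None.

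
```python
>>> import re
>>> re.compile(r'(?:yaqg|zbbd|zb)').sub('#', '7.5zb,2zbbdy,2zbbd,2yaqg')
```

Alternation tries branches left to right and keeps the first one that lets the overall match succeed at that position.
Matches: at [3:5] → 'zb'; at [7:11] → 'zbbd'; at [14:18] → 'zbbd'; at [20:24] → 'yaqg'.
Each match is replaced by '#'.

'7.5#,2#y,2#,2#'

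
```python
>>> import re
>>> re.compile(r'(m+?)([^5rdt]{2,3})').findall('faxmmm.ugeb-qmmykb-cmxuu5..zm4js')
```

[('m', 'mm.'), ('m', 'myk'), ('m', 'xuu'), ('m', '4js')]

Pattern: one or more of a literal 'm' (lazy) (captured); then 2 to 3 of any character except [5rdt] (captured).
Lazy quantifiers expand one character at a time until the remainder of the pattern can match.
Walking the string: at [3:7] match 'mmm.', groups = ('m', 'mm.'); at [13:17] match 'mmyk', groups = ('m', 'myk'); at [20:24] match 'mxuu', groups = ('m', 'xuu'); at [28:32] match 'm4js', groups = ('m', '4js').
2 groups means each result is a tuple of 2 captured strings — 4 here.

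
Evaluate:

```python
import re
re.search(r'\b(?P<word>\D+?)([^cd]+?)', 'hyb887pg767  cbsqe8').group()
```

Pattern: a word boundary (`\b`, zero-width); then one or more of a non-digit (lazy) (captured as 'word'); then one or more of any character except [cd] (lazy) (captured).
The match spans [0:2] → 'hy'.

'hy'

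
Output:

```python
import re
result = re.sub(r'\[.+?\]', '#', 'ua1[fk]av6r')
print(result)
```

Each match is replaced by '#'.

ua1#av6r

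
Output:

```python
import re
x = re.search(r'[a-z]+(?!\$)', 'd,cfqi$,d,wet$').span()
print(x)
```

(0, 1)

`(?!…)`/`(?<!…)` only lets a position through if the neighbouring text does NOT match; no characters are consumed.
The match spans [0:1] → 'd'.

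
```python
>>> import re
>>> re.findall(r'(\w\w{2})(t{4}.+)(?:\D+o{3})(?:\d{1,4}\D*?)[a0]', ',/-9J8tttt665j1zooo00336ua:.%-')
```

[('9J8', 'tttt665j1')]

The pattern matches a word character, then exactly 2 of a word character (captured); then exactly 4 of a literal 't', then one or more of any character (captured); then one or more of a non-digit, then exactly 3 of the literal 'o' (non-capturing group); then 1 to 4 of a digit, then zero or more of a non-digit (lazy) (non-capturing group); then one of [a0].
Scanning left to right: at [3:21] match '9J8tttt665j1zooo00', groups = ('9J8', 'tttt665j1').
Multiple groups make `findall` return tuples — one 2-tuple for the one match.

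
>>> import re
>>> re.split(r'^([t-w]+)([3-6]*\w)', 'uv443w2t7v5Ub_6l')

This matches anchored at the start of the string; then one or more of a character in [t-w] (captured); then zero or more of a character in [3-6], then a word character (captured).
With a capturing group present, the delimiter's captured portion is kept in the result list.

['', 'uv', '443w', '2t7v5Ub_6l']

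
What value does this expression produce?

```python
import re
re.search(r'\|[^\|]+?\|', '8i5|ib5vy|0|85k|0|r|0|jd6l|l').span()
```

`re.search` tries every starting position until one works.
The match spans [3:10] → '|ib5vy|'.

(3, 10)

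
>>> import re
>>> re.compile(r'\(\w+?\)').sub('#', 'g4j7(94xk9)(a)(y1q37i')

'g4j7##(y1q37i'

Matches: at [4:11] → '(94xk9)'; at [11:14] → '(a)'.
`sub` substitutes '#' at each match site.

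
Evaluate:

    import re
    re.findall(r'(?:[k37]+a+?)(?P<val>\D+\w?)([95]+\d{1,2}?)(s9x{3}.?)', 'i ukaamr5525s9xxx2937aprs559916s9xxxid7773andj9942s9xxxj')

[('amr5', '525', 's9xxx2'), ('prs5', '59916', 's9xxxi'), ('ndj9', '942', 's9xxxj')]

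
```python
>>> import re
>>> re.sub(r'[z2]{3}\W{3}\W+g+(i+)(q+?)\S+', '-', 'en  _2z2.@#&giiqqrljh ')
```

The pattern matches exactly 3 of one of [z2], then exactly 3 of a non-word character; then one or more of a non-word character, then one or more of the literal 'g'; then one or more of a literal 'i' (captured); then one or more of a literal 'q' (lazy) (captured); then one or more of a non-whitespace character.
Matches: at [5:21] → '2z2.@#&giiqqrljh'.
`sub` substitutes '-' at each match site.

'en  _- '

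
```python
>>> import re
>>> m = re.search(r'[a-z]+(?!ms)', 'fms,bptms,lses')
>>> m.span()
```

The negative lookaround is zero-width — it rules out positions where the adjacent text would match, without consuming anything.
The match spans [0:3] → 'fms'.

(0, 3)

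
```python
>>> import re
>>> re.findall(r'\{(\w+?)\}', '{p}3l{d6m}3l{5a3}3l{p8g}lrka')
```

Walking the string: at [0:3] match '{p}', group 1 = 'p'; at [5:10] match '{d6m}', group 1 = 'd6m'; at [12:17] match '{5a3}', group 1 = '5a3'; at [19:24] match '{p8g}', group 1 = 'p8g'.
One capturing group, so `findall` returns just the captured substring from each match — 4 in all.

['p', 'd6m', '5a3', 'p8g']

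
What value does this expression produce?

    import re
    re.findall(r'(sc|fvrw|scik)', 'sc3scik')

['sc', 'sc']

Branches in `(...|...)` are attempted left-to-right; the first branch that allows the whole pattern to succeed is taken.
Scanning left to right: at [0:2] match 'sc', group 1 = 'sc'; at [3:5] match 'sc', group 1 = 'sc'.
Because there's exactly one group, `findall` drops the full match and keeps group 1 from each hit.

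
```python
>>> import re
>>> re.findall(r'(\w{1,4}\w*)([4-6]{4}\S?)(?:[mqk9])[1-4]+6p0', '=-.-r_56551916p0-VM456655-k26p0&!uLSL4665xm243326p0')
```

The pattern matches 1 to 4 of a word character, then zero or more of a word character (captured); then exactly 4 of a character in [4-6], then optionally a non-whitespace character (captured); then one of [mqk9] (non-capturing group); then one or more of a character in [1-4], then the literal '6p0'.
Matches: at [4:16] match 'r_56551916p0', groups = ('r_', '56551'); at [17:31] match 'VM456655-k26p0', groups = ('VM45', '6655-'); at [33:51] match 'uLSL4665xm243326p0', groups = ('uLSL', '4665x').
Multiple groups make `findall` return tuples — one 2-tuple for each match.

[('r_', '56551'), ('VM45', '6655-'), ('uLSL', '4665x')]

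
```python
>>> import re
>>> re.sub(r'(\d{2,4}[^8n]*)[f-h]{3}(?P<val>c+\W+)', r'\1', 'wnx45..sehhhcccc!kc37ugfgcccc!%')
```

Pattern: 2 to 4 of a digit, then zero or more of any character except [8n] (captured); then exactly 3 of a character in [f-h]; then one or more of a literal 'c', then one or more of a non-word character (captured as 'val').
Matches: at [3:31] → '45..sehhhcccc!kc37ugfgcccc!%'.
Each match is replaced using the text its own group 1 captured.

'wnx45..sehhhcccc!kc37u'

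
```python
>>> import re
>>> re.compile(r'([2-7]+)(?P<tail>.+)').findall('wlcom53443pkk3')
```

[('53443', 'pkk3')]

This matches one or more of a character in [2-7] (captured); then one or more of any character (captured as 'tail').
Walking the string: at [5:14] match '53443pkk3', groups = ('53443', 'pkk3').
`findall` packs the 2 group values into a tuple for every match.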